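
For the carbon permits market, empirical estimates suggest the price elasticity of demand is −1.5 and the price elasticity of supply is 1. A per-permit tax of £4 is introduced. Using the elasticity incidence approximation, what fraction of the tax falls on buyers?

Incidence ratio: buyers' share ≈ εs / (εs + |εd|) = 1 / (1 + 1.5) = 0.4.
Supply is the less elastic side, so buyers bear the smaller share.

Buyers' share ≈ 0.4.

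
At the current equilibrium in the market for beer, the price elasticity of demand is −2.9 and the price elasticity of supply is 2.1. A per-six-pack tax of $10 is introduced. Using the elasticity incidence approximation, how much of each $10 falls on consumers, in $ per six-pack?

Incidence ratio: consumers' share ≈ εs / (εs + |εd|) = 2.1 / (2.1 + 2.9) = 0.42.
So consumers bear ≈ 0.42 × $10 = $4.2; sellers bear $5.8.

Consumers bear ≈ $4.2 per six-pack.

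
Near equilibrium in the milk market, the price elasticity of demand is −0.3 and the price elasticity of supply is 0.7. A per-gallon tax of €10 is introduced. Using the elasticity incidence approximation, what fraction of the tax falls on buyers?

Buyers' share ≈ 0.7.

Incidence ratio: buyers' share ≈ εs / (εs + |εd|) = 0.7 / (0.7 + 0.3) = 0.7.
Supply is the more elastic side, so buyers bear the larger share.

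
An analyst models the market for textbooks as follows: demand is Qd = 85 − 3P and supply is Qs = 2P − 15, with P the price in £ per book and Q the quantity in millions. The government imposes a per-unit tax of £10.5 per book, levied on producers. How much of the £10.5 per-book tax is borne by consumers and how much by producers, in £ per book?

Before the tax: set 85 − 3P = 2P − 15 → P* = £20, Q* = 25.
With the tax collected from producers, supply shifts: Qs = 2(P − 10.5) − 15.
New equilibrium: consumers pay £24.2, producers receive £13.7, Q = 12.4. (Wedge: Pb − Ps = 10.5.)
Burden on consumers: £4.2; on producers: £6.3. (They sum to £10.5.)
The less price-elastic side of the market bears the larger share of a per-unit tax.

Consumers bear £4.2 per book; producers bear £6.3 per book.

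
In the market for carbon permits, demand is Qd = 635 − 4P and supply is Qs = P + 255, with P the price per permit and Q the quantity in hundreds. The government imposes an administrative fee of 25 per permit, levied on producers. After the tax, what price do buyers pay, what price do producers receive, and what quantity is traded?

Buyers pay 81; producers receive 56; quantity = 311.

Without the tax, 635 − 4P = P + 255 gives 5P = 380, so P* = 76 and Q* = 331.
With the tax collected from producers, supply shifts: Qs = (P − 25) + 255.
New equilibrium: buyers pay 81, producers receive 56, Q = 311. (Wedge: Pb − Ps = 25.)
The less price-elastic side of the market bears the larger share of a per-unit tax.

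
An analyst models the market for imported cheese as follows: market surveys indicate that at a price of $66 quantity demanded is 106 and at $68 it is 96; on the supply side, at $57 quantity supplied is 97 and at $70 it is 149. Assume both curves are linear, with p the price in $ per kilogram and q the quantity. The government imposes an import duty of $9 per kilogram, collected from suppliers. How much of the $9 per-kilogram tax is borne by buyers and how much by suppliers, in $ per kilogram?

Demand slope: (96 − 106)/(68 − 66) = -5, so qd = 436 − 5p.
Supply slope: (149 − 97)/(70 − 57) = 4, so qs = 4p − 131.
Before the tax: set 436 − 5p = 4p − 131 → p* = $63, q* = 121.
With the tax collected from suppliers, supply shifts: qs = 4(p − 9) − 131.
New equilibrium: buyers pay $67, suppliers receive $58, q = 101. (Wedge: pb − ps = 9.)
Burden on buyers: $4; on suppliers: $5. (They sum to $9.)

Buyers bear $4 per kilogram; suppliers bear $5 per kilogram.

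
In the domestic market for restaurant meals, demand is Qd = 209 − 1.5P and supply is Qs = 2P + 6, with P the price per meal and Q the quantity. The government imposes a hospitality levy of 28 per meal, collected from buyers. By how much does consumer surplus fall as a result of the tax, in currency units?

Consumer surplus falls by 1760.

Without the tax, 209 − 1.5P = 2P + 6 gives 3.5P = 203, so P* = 58 and Q* = 122.
With the tax collected from buyers, demand (in seller-price terms) shifts: Qd = 209 − 1.5(P + 28).
Solving gives Q = 98 with buyers paying 74 and suppliers receiving 46 (the 28 wedge).
ΔCS is the trapezoid between Q = 98 and Q = 122 of height 16: ½ · (122 + 98) · 16 = 1760.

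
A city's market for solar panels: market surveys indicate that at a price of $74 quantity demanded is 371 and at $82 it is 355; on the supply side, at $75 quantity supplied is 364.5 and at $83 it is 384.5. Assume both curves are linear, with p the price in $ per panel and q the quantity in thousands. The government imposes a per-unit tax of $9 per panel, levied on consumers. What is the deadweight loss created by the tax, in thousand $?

Deadweight loss = $45 thousand.

Demand slope: (355 − 371)/(82 − 74) = -2, so qd = 519 − 2p.
Supply slope: (384.5 − 364.5)/(83 − 75) = 2.5, so qs = 2.5p + 177.
Before the tax: set 519 − 2p = 2.5p + 177 → p* = $76, q* = 367.
With the tax collected from consumers, demand (in seller-price terms) shifts: qd = 519 − 2(p + 9).
Solving gives q = 357 with consumers paying $81 and sellers receiving $72 (the $9 wedge).
Quantity falls by |ΔQ| = |367 − 357| = 10.
DWL = ½ · t · |ΔQ| = ½ · 9 · 10 = $45.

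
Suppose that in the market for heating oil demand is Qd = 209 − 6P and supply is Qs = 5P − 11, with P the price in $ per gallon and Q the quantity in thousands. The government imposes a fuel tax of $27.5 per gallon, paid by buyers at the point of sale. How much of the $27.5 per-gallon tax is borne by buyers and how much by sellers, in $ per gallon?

Without the tax, 209 − 6P = 5P − 11 gives 11P = 220, so P* = $20 and Q* = 89.
With the tax collected from buyers, demand (in seller-price terms) shifts: Qd = 209 − 6(P + 27.5).
Solving gives Q = 14 with buyers paying $32.5 and sellers receiving $5 (the $27.5 wedge).
Burden on buyers: $12.5; on sellers: $15. (They sum to $27.5.)
The less price-elastic side of the market bears the larger share of a per-unit tax.

Buyers bear $12.5 per gallon; sellers bear $15 per gallon.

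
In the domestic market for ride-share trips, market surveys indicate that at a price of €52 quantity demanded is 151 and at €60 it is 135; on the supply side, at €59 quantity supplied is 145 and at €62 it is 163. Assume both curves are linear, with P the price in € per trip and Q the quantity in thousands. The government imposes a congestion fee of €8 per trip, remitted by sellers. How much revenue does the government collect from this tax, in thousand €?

Tax revenue = €1016 thousand.

Demand slope: (135 − 151)/(60 − 52) = -2, so Qd = 255 − 2P.
Supply slope: (163 − 145)/(62 − 59) = 6, so Qs = 6P − 209.
Without the tax, 255 − 2P = 6P − 209 gives 8P = 464, so P* = €58 and Q* = 139.
With the tax collected from sellers, supply shifts: Qs = 6(P − 8) − 209.
Solving gives Q = 127 with buyers paying €64 and sellers receiving €56 (the €8 wedge).
Revenue = t · Q = 8 · 127 = €1016.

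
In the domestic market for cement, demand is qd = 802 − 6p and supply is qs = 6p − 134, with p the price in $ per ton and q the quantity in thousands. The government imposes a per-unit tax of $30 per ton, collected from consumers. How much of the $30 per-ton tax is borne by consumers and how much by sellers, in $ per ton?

Consumers bear $15 per ton; sellers bear $15 per ton.

Before the tax: set 802 − 6p = 6p − 134 → p* = $78, q* = 334.
With the tax collected from consumers, demand (in seller-price terms) shifts: qd = 802 − 6(p + 30).
New equilibrium: consumers pay $93, sellers receive $63, q = 244. (Wedge: pb − ps = 30.)
Burden on consumers: $15; on sellers: $15. (They sum to $30.)
The less price-elastic side of the market bears the larger share of a per-unit tax.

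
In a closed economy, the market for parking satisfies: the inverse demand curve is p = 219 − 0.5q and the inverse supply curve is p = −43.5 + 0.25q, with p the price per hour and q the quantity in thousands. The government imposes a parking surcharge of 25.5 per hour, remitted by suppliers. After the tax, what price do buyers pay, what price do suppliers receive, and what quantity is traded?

Buyers pay 61; suppliers receive 35.5; quantity = 316.

Rewrite in direct form: qd = 438 − 2p and qs = 4p + 174.
Before the tax: set 438 − 2p = 4p + 174 → p* = 44, q* = 350.
With the tax collected from suppliers, supply shifts: qs = 4(p − 25.5) + 174.
Solving gives q = 316 with buyers paying 61 and suppliers receiving 35.5 (the 25.5 wedge).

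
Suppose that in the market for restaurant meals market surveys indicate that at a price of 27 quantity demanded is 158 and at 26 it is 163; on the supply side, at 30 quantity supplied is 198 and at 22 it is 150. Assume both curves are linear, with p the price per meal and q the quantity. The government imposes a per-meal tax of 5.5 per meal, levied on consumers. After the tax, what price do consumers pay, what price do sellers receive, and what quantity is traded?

Consumers pay 28; sellers receive 22.5; quantity = 153.

Demand slope: (163 − 158)/(26 − 27) = -5, so qd = 293 − 5p.
Supply slope: (150 − 198)/(22 − 30) = 6, so qs = 6p + 18.
Without the tax, 293 − 5p = 6p + 18 gives 11p = 275, so p* = 25 and q* = 168.
With the tax collected from consumers, demand (in seller-price terms) shifts: qd = 293 − 5(p + 5.5).
Solving gives q = 153 with consumers paying 28 and sellers receiving 22.5 (the 5.5 wedge).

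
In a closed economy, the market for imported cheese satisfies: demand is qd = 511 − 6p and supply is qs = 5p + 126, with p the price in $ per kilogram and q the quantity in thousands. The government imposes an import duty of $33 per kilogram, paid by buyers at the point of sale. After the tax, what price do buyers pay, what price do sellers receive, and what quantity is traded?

Buyers pay $50; sellers receive $17; quantity = 211.

Before the tax: set 511 − 6p = 5p + 126 → p* = $35, q* = 301.
With the tax collected from buyers, demand (in seller-price terms) shifts: qd = 511 − 6(p + 33).
New equilibrium: buyers pay $50, sellers receive $17, q = 211. (Wedge: pb − ps = 33.)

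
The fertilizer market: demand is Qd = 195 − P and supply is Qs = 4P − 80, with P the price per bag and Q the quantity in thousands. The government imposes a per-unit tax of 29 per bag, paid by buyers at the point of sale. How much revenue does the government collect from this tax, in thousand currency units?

Tax revenue = 3387.2 thousand.

Before the tax: set 195 − P = 4P − 80 → P* = 55, Q* = 140.
With the tax collected from buyers, demand (in seller-price terms) shifts: Qd = 195 − (P + 29).
New equilibrium: buyers pay 78.2, sellers receive 49.2, Q = 116.8. (Wedge: Pb − Ps = 29.)
Revenue = t · Q = 29 · 116.8 = 3387.2.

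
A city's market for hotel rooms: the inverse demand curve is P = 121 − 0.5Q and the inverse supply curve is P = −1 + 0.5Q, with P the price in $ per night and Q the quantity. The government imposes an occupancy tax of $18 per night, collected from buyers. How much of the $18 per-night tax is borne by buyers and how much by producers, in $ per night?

Buyers bear $9 per night; producers bear $9 per night.

Inverting to Q(P) form: Qd = 242 − 2P; Qs = 2P + 2.
Before the tax: set 242 − 2P = 2P + 2 → P* = $60, Q* = 122.
With the tax collected from buyers, demand (in seller-price terms) shifts: Qd = 242 − 2(P + 18).
New equilibrium: buyers pay $69, producers receive $51, Q = 104. (Wedge: Pb − Ps = 18.)
Burden on buyers: $9; on producers: $9. (They sum to $18.)
The less price-elastic side of the market bears the larger share of a per-unit tax.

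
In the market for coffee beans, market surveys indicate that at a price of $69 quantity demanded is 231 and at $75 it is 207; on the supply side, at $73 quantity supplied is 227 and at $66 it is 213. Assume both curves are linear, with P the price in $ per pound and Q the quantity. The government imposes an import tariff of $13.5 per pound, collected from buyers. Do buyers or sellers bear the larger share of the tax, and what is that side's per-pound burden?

Demand slope: (207 − 231)/(75 − 69) = -4, so Qd = 507 − 4P.
Supply slope: (213 − 227)/(66 − 73) = 2, so Qs = 2P + 81.
Before the tax: set 507 − 4P = 2P + 81 → P* = $71, Q* = 223.
With the tax collected from buyers, demand (in seller-price terms) shifts: Qd = 507 − 4(P + 13.5).
Solving gives Q = 205 with buyers paying $75.5 and sellers receiving $62 (the $13.5 wedge).
Per-pound burden: buyers $4.5, sellers $9.
Sellers take the larger share because supply is less price-elastic here (demand slope 4 vs supply slope 2).

Sellers bear the larger share: $9 per pound.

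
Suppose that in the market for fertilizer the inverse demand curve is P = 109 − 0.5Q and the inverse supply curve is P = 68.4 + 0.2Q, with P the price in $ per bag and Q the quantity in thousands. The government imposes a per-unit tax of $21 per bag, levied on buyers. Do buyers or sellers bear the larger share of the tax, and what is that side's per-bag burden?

Buyers bear the larger share: $15 per bag.

Inverting to Q(P) form: Qd = 218 − 2P; Qs = 5P − 342.
Without the tax, 218 − 2P = 5P − 342 gives 7P = 560, so P* = $80 and Q* = 58.
With the tax collected from buyers, demand (in seller-price terms) shifts: Qd = 218 − 2(P + 21).
New equilibrium: buyers pay $95, sellers receive $74, Q = 28. (Wedge: Pb − Ps = 21.)
Per-bag burden: buyers $15, sellers $6.
Buyers take the larger share because demand is less price-elastic here (demand slope 2 vs supply slope 5).
The less price-elastic side of the market bears the larger share of a per-unit tax.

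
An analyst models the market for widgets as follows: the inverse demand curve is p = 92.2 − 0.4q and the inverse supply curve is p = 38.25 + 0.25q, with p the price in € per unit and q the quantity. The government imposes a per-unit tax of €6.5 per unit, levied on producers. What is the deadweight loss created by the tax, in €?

Deadweight loss = €32.5.

Inverting to q(p) form: qd = 230.5 − 2.5p; qs = 4p − 153.
Without the tax, 230.5 − 2.5p = 4p − 153 gives 6.5p = 383.5, so p* = €59 and q* = 83.
With the tax collected from producers, supply shifts: qs = 4(p − 6.5) − 153.
New equilibrium: buyers pay €63, producers receive €56.5, q = 73. (Wedge: pb − ps = 6.5.)
Quantity falls by |ΔQ| = |83 − 73| = 10.
DWL = ½ · t · |ΔQ| = ½ · 6.5 · 10 = €32.5.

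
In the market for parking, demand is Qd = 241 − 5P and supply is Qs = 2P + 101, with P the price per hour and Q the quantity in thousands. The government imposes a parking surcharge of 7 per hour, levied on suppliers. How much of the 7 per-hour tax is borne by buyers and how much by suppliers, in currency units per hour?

Before the tax: set 241 − 5P = 2P + 101 → P* = 20, Q* = 141.
With the tax collected from suppliers, supply shifts: Qs = 2(P − 7) + 101.
New equilibrium: buyers pay 22, suppliers receive 15, Q = 131. (Wedge: Pb − Ps = 7.)
Burden on buyers: 2; on suppliers: 5. (They sum to 7.)

Buyers bear 2 per hour; suppliers bear 5 per hour.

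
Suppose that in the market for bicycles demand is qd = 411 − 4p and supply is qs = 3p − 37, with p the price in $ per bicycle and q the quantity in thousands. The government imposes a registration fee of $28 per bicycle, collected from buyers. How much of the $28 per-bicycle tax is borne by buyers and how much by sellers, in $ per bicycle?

Buyers bear $12 per bicycle; sellers bear $16 per bicycle.

Without the tax, 411 − 4p = 3p − 37 gives 7p = 448, so p* = $64 and q* = 155.
With the tax collected from buyers, demand (in seller-price terms) shifts: qd = 411 − 4(p + 28).
New equilibrium: buyers pay $76, sellers receive $48, q = 107. (Wedge: pb − ps = 28.)
Burden on buyers: $12; on sellers: $16. (They sum to $28.)
The less price-elastic side of the market bears the larger share of a per-unit tax.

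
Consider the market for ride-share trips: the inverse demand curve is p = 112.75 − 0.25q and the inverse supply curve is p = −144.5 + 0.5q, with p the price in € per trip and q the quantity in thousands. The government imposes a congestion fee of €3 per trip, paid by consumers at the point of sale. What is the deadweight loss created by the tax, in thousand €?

Deadweight loss = €6 thousand.

Rewrite in direct form: qd = 451 − 4p and qs = 2p + 289.
Without the tax, 451 − 4p = 2p + 289 gives 6p = 162, so p* = €27 and q* = 343.
With the tax collected from consumers, demand (in seller-price terms) shifts: qd = 451 − 4(p + 3).
New equilibrium: consumers pay €28, suppliers receive €25, q = 339. (Wedge: pb − ps = 3.)
Quantity falls by |ΔQ| = |343 − 339| = 4.
DWL = ½ · t · |ΔQ| = ½ · 3 · 4 = €6.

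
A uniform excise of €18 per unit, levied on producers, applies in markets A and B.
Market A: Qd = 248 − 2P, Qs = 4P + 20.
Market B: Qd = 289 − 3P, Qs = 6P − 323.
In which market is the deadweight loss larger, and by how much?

Market B, by €108.

Market A: pre-tax P* = €38, Q* = 172; post-tax Q = 148; deadweight loss = €216.
Market B: pre-tax P* = €68, Q* = 85; post-tax Q = 49; deadweight loss = €324.
Difference: €216 vs €324 → market B is larger by €108.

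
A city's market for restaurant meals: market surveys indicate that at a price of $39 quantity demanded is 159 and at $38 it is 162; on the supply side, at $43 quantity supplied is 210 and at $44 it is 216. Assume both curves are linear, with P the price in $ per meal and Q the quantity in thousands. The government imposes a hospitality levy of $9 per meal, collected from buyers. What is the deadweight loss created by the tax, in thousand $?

Demand slope: (162 − 159)/(38 − 39) = -3, so Qd = 276 − 3P.
Supply slope: (216 − 210)/(44 − 43) = 6, so Qs = 6P − 48.
Without the tax, 276 − 3P = 6P − 48 gives 9P = 324, so P* = $36 and Q* = 168.
With the tax collected from buyers, demand (in seller-price terms) shifts: Qd = 276 − 3(P + 9).
Solving gives Q = 150 with buyers paying $42 and sellers receiving $33 (the $9 wedge).
Quantity falls by |ΔQ| = |168 − 150| = 18.
DWL = ½ · t · |ΔQ| = ½ · 9 · 18 = $81.

Deadweight loss = $81 thousand.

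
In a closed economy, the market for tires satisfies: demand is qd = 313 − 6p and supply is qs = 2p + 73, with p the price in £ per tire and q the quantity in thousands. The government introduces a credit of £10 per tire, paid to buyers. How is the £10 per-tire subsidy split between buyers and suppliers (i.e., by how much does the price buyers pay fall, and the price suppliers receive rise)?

Before the subsidy: set 313 − 6p = 2p + 73 → p* = £30, q* = 133.
With a per-unit subsidy paid to buyers, each effectively pays p − 10, so demand becomes qd = 313 − 6(p − 10).
New equilibrium: buyers pay £27.5, suppliers receive £37.5, q = 148. (Wedge: pb − ps = −10.)
Gain to buyers: £2.5; to suppliers: £7.5. (They sum to £10.)

Buyers gain £2.5 per tire; suppliers gain £7.5 per tire.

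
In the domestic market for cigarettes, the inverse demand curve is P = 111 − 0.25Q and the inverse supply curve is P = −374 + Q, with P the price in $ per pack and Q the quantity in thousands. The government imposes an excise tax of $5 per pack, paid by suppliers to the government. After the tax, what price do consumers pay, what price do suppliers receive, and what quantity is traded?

Rewrite in direct form: Qd = 444 − 4P and Qs = P + 374.
Without the tax, 444 − 4P = P + 374 gives 5P = 70, so P* = $14 and Q* = 388.
With the tax collected from suppliers, supply shifts: Qs = (P − 5) + 374.
Solving gives Q = 384 with consumers paying $15 and suppliers receiving $10 (the $5 wedge).

Consumers pay $15; suppliers receive $10; quantity = 384.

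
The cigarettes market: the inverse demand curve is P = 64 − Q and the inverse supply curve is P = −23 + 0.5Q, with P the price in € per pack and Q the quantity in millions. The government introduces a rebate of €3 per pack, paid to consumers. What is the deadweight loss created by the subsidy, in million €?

Deadweight loss = €3 million.

Inverting to Q(P) form: Qd = 64 − P; Qs = 2P + 46.
Without the subsidy, 64 − P = 2P + 46 gives 3P = 18, so P* = €6 and Q* = 58.
With a per-unit subsidy paid to consumers, each effectively pays P − 3, so demand becomes Qd = 64 − (P − 3).
Solving gives Q = 60 with consumers paying €4 and sellers receiving €7 (the €3 wedge).
Quantity rises by |ΔQ| = |58 − 60| = 2.
DWL = ½ · t · |ΔQ| = ½ · 3 · 2 = €3.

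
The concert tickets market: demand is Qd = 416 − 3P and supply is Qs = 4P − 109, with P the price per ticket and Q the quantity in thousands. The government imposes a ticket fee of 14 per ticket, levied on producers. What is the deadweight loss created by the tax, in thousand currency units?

Deadweight loss = 168 thousand.

Without the tax, 416 − 3P = 4P − 109 gives 7P = 525, so P* = 75 and Q* = 191.
With the tax collected from producers, supply shifts: Qs = 4(P − 14) − 109.
Solving gives Q = 167 with buyers paying 83 and producers receiving 69 (the 14 wedge).
Quantity falls by |ΔQ| = |191 − 167| = 24.
DWL = ½ · t · |ΔQ| = ½ · 14 · 24 = 168.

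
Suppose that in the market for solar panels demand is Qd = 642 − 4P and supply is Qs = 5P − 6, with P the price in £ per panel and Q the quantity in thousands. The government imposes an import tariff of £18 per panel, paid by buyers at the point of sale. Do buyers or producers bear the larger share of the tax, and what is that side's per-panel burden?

Buyers bear the larger share: £10 per panel.

Before the tax: set 642 − 4P = 5P − 6 → P* = £72, Q* = 354.
With the tax collected from buyers, demand (in seller-price terms) shifts: Qd = 642 − 4(P + 18).
Solving gives Q = 314 with buyers paying £82 and producers receiving £64 (the £18 wedge).
Per-panel burden: buyers £10, producers £8.
Buyers take the larger share because demand is less price-elastic here (demand slope 4 vs supply slope 5).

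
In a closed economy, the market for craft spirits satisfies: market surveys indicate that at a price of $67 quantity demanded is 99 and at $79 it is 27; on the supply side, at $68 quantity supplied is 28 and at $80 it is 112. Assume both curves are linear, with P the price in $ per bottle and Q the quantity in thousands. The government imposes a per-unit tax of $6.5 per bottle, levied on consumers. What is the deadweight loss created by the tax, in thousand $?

Deadweight loss = $68.25 thousand.

Demand slope: (27 − 99)/(79 − 67) = -6, so Qd = 501 − 6P.
Supply slope: (112 − 28)/(80 − 68) = 7, so Qs = 7P − 448.
Without the tax, 501 − 6P = 7P − 448 gives 13P = 949, so P* = $73 and Q* = 63.
With the tax collected from consumers, demand (in seller-price terms) shifts: Qd = 501 − 6(P + 6.5).
Solving gives Q = 42 with consumers paying $76.5 and suppliers receiving $70 (the $6.5 wedge).
Quantity falls by |ΔQ| = |63 − 42| = 21.
DWL = ½ · t · |ΔQ| = ½ · 6.5 · 21 = $68.25.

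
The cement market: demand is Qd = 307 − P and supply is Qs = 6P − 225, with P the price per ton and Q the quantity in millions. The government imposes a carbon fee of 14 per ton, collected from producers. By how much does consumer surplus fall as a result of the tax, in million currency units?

Consumer surplus falls by 2700 million.

Without the tax, 307 − P = 6P − 225 gives 7P = 532, so P* = 76 and Q* = 231.
With the tax collected from producers, supply shifts: Qs = 6(P − 14) − 225.
New equilibrium: buyers pay 88, producers receive 74, Q = 219. (Wedge: Pb − Ps = 14.)
ΔCS is the trapezoid between Q = 219 and Q = 231 of height 12: ½ · (231 + 219) · 12 = 2700.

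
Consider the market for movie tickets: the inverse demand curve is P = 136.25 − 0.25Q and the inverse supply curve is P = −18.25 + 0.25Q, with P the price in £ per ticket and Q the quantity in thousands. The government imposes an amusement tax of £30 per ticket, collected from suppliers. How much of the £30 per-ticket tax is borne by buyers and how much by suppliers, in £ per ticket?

Buyers bear £15 per ticket; suppliers bear £15 per ticket.

Rewrite in direct form: Qd = 545 − 4P and Qs = 4P + 73.
Without the tax, 545 − 4P = 4P + 73 gives 8P = 472, so P* = £59 and Q* = 309.
With the tax collected from suppliers, supply shifts: Qs = 4(P − 30) + 73.
New equilibrium: buyers pay £74, suppliers receive £44, Q = 249. (Wedge: Pb − Ps = 30.)
Burden on buyers: £15; on suppliers: £15. (They sum to £30.)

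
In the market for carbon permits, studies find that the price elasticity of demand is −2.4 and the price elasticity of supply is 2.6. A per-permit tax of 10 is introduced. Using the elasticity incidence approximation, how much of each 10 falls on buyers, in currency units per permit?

Buyers bear ≈ 5.2 per permit.

Incidence ratio: buyers' share ≈ εs / (εs + |εd|) = 2.6 / (2.6 + 2.4) = 0.52.
So buyers bear ≈ 0.52 × 10 = 5.2; sellers bear 4.8.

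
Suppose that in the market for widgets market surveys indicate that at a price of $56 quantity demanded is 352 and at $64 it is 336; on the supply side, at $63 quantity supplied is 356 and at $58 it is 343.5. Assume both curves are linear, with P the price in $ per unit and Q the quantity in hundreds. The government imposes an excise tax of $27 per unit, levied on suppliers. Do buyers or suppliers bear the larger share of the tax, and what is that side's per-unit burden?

Demand slope: (336 − 352)/(64 − 56) = -2, so Qd = 464 − 2P.
Supply slope: (343.5 − 356)/(58 − 63) = 2.5, so Qs = 2.5P + 198.5.
Before the tax: set 464 − 2P = 2.5P + 198.5 → P* = $59, Q* = 346.
With the tax collected from suppliers, supply shifts: Qs = 2.5(P − 27) + 198.5.
Solving gives Q = 316 with buyers paying $74 and suppliers receiving $47 (the $27 wedge).
Per-unit burden: buyers $15, suppliers $12.
Buyers take the larger share because demand is less price-elastic here (demand slope 2 vs supply slope 2.5).
The less price-elastic side of the market bears the larger share of a per-unit tax.

Buyers bear the larger share: $15 per unit.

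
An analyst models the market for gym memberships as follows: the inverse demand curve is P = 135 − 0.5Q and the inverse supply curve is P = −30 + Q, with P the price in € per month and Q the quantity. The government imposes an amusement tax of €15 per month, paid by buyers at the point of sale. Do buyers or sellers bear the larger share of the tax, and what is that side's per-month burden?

Sellers bear the larger share: €10 per month.

Rewrite in direct form: Qd = 270 − 2P and Qs = P + 30.
Without the tax, 270 − 2P = P + 30 gives 3P = 240, so P* = €80 and Q* = 110.
With the tax collected from buyers, demand (in seller-price terms) shifts: Qd = 270 − 2(P + 15).
Solving gives Q = 100 with buyers paying €85 and sellers receiving €70 (the €15 wedge).
Per-month burden: buyers €5, sellers €10.
Sellers take the larger share because supply is less price-elastic here (demand slope 2 vs supply slope 1).
The less price-elastic side of the market bears the larger share of a per-unit tax.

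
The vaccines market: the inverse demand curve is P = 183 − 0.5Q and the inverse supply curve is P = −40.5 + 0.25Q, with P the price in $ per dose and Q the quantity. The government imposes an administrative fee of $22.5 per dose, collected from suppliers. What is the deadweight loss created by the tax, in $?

Inverting to Q(P) form: Qd = 366 − 2P; Qs = 4P + 162.
Before the tax: set 366 − 2P = 4P + 162 → P* = $34, Q* = 298.
With the tax collected from suppliers, supply shifts: Qs = 4(P − 22.5) + 162.
Solving gives Q = 268 with buyers paying $49 and suppliers receiving $26.5 (the $22.5 wedge).
Quantity falls by |ΔQ| = |298 − 268| = 30.
DWL = ½ · t · |ΔQ| = ½ · 22.5 · 30 = $337.5.

Deadweight loss = $337.5.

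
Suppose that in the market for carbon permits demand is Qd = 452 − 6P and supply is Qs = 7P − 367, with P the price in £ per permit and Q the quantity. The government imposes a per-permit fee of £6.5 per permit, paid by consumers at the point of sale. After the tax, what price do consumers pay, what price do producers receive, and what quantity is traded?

Consumers pay £66.5; producers receive £60; quantity = 53.

Without the tax, 452 − 6P = 7P − 367 gives 13P = 819, so P* = £63 and Q* = 74.
With the tax collected from consumers, demand (in seller-price terms) shifts: Qd = 452 − 6(P + 6.5).
Solving gives Q = 53 with consumers paying £66.5 and producers receiving £60 (the £6.5 wedge).
The less price-elastic side of the market bears the larger share of a per-unit tax.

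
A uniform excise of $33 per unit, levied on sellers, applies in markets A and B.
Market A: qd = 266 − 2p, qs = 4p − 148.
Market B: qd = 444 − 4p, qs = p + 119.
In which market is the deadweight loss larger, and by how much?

Market A, by $290.4.

Market A: pre-tax p* = $69, q* = 128; post-tax q = 84; deadweight loss = $726.
Market B: pre-tax p* = $65, q* = 184; post-tax q = 157.6; deadweight loss = $435.6.
Difference: $726 vs $435.6 → market A is larger by $290.4.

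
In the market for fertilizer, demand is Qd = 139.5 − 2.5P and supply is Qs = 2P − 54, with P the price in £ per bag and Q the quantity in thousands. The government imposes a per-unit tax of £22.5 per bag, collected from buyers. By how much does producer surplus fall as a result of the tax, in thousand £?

Producer surplus falls by £243.75 thousand.

Without the tax, 139.5 − 2.5P = 2P − 54 gives 4.5P = 193.5, so P* = £43 and Q* = 32.
With the tax collected from buyers, demand (in seller-price terms) shifts: Qd = 139.5 − 2.5(P + 22.5).
Solving gives Q = 7 with buyers paying £53 and suppliers receiving £30.5 (the £22.5 wedge).
ΔPS is the trapezoid between Q = 7 and Q = 32 of height £12.5: ½ · (32 + 7) · 12.5 = £243.75.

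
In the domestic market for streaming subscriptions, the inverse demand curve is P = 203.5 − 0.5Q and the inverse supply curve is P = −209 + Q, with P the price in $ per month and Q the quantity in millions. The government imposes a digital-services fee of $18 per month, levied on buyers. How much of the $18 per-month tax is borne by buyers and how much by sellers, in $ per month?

Buyers bear $6 per month; sellers bear $12 per month.

Inverting to Q(P) form: Qd = 407 − 2P; Qs = P + 209.
Without the tax, 407 − 2P = P + 209 gives 3P = 198, so P* = $66 and Q* = 275.
With the tax collected from buyers, demand (in seller-price terms) shifts: Qd = 407 − 2(P + 18).
New equilibrium: buyers pay $72, sellers receive $54, Q = 263. (Wedge: Pb − Ps = 18.)
Burden on buyers: $6; on sellers: $12. (They sum to $18.)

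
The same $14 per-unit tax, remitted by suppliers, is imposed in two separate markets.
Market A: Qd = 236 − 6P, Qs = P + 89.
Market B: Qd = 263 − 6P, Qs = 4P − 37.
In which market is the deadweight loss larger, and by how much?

Market B, by $151.2.

Market A: pre-tax P* = $21, Q* = 110; post-tax Q = 98; deadweight loss = $84.
Market B: pre-tax P* = $30, Q* = 83; post-tax Q = 49.4; deadweight loss = $235.2.
Difference: $84 vs $235.2 → market B is larger by $151.2.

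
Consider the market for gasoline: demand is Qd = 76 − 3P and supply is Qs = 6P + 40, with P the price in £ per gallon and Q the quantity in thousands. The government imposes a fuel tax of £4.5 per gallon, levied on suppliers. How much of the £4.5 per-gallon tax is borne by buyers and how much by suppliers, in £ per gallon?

Buyers bear £3 per gallon; suppliers bear £1.5 per gallon.

Before the tax: set 76 − 3P = 6P + 40 → P* = £4, Q* = 64.
With the tax collected from suppliers, supply shifts: Qs = 6(P − 4.5) + 40.
New equilibrium: buyers pay £7, suppliers receive £2.5, Q = 55. (Wedge: Pb − Ps = 4.5.)
Burden on buyers: £3; on suppliers: £1.5. (They sum to £4.5.)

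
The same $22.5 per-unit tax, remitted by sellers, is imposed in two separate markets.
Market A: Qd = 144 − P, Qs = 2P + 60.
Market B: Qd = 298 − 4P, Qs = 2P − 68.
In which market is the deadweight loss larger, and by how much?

Market A: pre-tax P* = $28, Q* = 116; post-tax Q = 101; deadweight loss = $168.75.
Market B: pre-tax P* = $61, Q* = 54; post-tax Q = 24; deadweight loss = $337.5.
Difference: $168.75 vs $337.5 → market B is larger by $168.75.

Market B, by $168.75.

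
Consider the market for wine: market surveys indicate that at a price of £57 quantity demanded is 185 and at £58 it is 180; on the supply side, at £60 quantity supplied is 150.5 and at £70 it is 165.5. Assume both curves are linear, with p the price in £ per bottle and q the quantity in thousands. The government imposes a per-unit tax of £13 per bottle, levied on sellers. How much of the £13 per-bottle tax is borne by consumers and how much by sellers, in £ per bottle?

Demand slope: (180 − 185)/(58 − 57) = -5, so qd = 470 − 5p.
Supply slope: (165.5 − 150.5)/(70 − 60) = 1.5, so qs = 1.5p + 60.5.
Without the tax, 470 − 5p = 1.5p + 60.5 gives 6.5p = 409.5, so p* = £63 and q* = 155.
With the tax collected from sellers, supply shifts: qs = 1.5(p − 13) + 60.5.
New equilibrium: consumers pay £66, sellers receive £53, q = 140. (Wedge: pb − ps = 13.)
Burden on consumers: £3; on sellers: £10. (They sum to £13.)

Consumers bear £3 per bottle; sellers bear £10 per bottle.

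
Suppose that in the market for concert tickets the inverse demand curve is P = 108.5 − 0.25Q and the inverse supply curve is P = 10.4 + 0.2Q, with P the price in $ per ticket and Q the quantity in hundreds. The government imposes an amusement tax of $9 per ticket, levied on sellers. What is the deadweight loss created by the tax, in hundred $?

Inverting to Q(P) form: Qd = 434 − 4P; Qs = 5P − 52.
Without the tax, 434 − 4P = 5P − 52 gives 9P = 486, so P* = $54 and Q* = 218.
With the tax collected from sellers, supply shifts: Qs = 5(P − 9) − 52.
Solving gives Q = 198 with consumers paying $59 and sellers receiving $50 (the $9 wedge).
Quantity falls by |ΔQ| = |218 − 198| = 20.
DWL = ½ · t · |ΔQ| = ½ · 9 · 20 = $90.

Deadweight loss = $90 hundred.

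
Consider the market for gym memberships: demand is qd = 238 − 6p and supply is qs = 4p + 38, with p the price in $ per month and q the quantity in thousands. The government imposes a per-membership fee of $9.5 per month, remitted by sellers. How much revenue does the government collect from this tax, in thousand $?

Without the tax, 238 − 6p = 4p + 38 gives 10p = 200, so p* = $20 and q* = 118.
With the tax collected from sellers, supply shifts: qs = 4(p − 9.5) + 38.
New equilibrium: consumers pay $23.8, sellers receive $14.3, q = 95.2. (Wedge: pb − ps = 9.5.)
Revenue = t · Q = 9.5 · 95.2 = $904.4.

Tax revenue = $904.4 thousand.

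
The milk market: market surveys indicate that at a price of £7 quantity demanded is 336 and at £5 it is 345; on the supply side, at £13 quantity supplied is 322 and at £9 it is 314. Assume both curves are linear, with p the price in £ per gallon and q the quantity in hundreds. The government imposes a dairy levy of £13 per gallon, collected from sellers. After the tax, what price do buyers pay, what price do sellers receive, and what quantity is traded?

Buyers pay £15; sellers receive £2; quantity = 300.

Demand slope: (345 − 336)/(5 − 7) = -4.5, so qd = 367.5 − 4.5p.
Supply slope: (314 − 322)/(9 − 13) = 2, so qs = 2p + 296.
Before the tax: set 367.5 − 4.5p = 2p + 296 → p* = £11, q* = 318.
With the tax collected from sellers, supply shifts: qs = 2(p − 13) + 296.
New equilibrium: buyers pay £15, sellers receive £2, q = 300. (Wedge: pb − ps = 13.)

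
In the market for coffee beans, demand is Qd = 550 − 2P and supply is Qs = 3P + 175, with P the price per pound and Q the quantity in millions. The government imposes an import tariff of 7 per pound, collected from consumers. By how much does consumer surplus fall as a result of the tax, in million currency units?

Without the tax, 550 − 2P = 3P + 175 gives 5P = 375, so P* = 75 and Q* = 400.
With the tax collected from consumers, demand (in seller-price terms) shifts: Qd = 550 − 2(P + 7).
New equilibrium: consumers pay 79.2, producers receive 72.2, Q = 391.6. (Wedge: Pb − Ps = 7.)
ΔCS is the trapezoid between Q = 391.6 and Q = 400 of height 4.2: ½ · (400 + 391.6) · 4.2 = 1662.36.

Consumer surplus falls by 1662.36 million.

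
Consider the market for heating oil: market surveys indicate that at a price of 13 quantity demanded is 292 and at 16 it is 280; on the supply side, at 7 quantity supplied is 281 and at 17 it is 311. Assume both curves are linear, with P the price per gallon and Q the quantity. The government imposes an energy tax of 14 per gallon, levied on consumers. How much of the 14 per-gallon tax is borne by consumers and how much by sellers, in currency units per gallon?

Demand slope: (280 − 292)/(16 − 13) = -4, so Qd = 344 − 4P.
Supply slope: (311 − 281)/(17 − 7) = 3, so Qs = 3P + 260.
Before the tax: set 344 − 4P = 3P + 260 → P* = 12, Q* = 296.
With the tax collected from consumers, demand (in seller-price terms) shifts: Qd = 344 − 4(P + 14).
New equilibrium: consumers pay 18, sellers receive 4, Q = 272. (Wedge: Pb − Ps = 14.)
Burden on consumers: 6; on sellers: 8. (They sum to 14.)

Consumers bear 6 per gallon; sellers bear 8 per gallon.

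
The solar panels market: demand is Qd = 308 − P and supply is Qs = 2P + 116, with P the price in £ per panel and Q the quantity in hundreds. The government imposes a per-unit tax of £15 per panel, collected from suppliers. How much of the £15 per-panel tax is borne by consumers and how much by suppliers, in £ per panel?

Without the tax, 308 − P = 2P + 116 gives 3P = 192, so P* = £64 and Q* = 244.
With the tax collected from suppliers, supply shifts: Qs = 2(P − 15) + 116.
Solving gives Q = 234 with consumers paying £74 and suppliers receiving £59 (the £15 wedge).
Burden on consumers: £10; on suppliers: £5. (They sum to £15.)

Consumers bear £10 per panel; suppliers bear £5 per panel.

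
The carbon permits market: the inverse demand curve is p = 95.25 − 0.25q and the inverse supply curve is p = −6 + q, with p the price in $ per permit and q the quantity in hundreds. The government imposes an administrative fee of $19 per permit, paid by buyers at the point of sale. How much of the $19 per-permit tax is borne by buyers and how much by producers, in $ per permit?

Buyers bear $3.8 per permit; producers bear $15.2 per permit.

Inverting to q(p) form: qd = 381 − 4p; qs = p + 6.
Without the tax, 381 − 4p = p + 6 gives 5p = 375, so p* = $75 and q* = 81.
With the tax collected from buyers, demand (in seller-price terms) shifts: qd = 381 − 4(p + 19).
New equilibrium: buyers pay $78.8, producers receive $59.8, q = 65.8. (Wedge: pb − ps = 19.)
Burden on buyers: $3.8; on producers: $15.2. (They sum to $19.)
The less price-elastic side of the market bears the larger share of a per-unit tax.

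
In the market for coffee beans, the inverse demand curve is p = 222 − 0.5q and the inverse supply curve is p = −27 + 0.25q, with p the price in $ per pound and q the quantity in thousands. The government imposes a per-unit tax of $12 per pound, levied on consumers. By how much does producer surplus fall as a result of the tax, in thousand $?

Inverting to q(p) form: qd = 444 − 2p; qs = 4p + 108.
Without the tax, 444 − 2p = 4p + 108 gives 6p = 336, so p* = $56 and q* = 332.
With the tax collected from consumers, demand (in seller-price terms) shifts: qd = 444 − 2(p + 12).
New equilibrium: consumers pay $64, suppliers receive $52, q = 316. (Wedge: pb − ps = 12.)
ΔPS is the trapezoid between Q = 316 and Q = 332 of height $4: ½ · (332 + 316) · 4 = $1296.

Producer surplus falls by $1296 thousand.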